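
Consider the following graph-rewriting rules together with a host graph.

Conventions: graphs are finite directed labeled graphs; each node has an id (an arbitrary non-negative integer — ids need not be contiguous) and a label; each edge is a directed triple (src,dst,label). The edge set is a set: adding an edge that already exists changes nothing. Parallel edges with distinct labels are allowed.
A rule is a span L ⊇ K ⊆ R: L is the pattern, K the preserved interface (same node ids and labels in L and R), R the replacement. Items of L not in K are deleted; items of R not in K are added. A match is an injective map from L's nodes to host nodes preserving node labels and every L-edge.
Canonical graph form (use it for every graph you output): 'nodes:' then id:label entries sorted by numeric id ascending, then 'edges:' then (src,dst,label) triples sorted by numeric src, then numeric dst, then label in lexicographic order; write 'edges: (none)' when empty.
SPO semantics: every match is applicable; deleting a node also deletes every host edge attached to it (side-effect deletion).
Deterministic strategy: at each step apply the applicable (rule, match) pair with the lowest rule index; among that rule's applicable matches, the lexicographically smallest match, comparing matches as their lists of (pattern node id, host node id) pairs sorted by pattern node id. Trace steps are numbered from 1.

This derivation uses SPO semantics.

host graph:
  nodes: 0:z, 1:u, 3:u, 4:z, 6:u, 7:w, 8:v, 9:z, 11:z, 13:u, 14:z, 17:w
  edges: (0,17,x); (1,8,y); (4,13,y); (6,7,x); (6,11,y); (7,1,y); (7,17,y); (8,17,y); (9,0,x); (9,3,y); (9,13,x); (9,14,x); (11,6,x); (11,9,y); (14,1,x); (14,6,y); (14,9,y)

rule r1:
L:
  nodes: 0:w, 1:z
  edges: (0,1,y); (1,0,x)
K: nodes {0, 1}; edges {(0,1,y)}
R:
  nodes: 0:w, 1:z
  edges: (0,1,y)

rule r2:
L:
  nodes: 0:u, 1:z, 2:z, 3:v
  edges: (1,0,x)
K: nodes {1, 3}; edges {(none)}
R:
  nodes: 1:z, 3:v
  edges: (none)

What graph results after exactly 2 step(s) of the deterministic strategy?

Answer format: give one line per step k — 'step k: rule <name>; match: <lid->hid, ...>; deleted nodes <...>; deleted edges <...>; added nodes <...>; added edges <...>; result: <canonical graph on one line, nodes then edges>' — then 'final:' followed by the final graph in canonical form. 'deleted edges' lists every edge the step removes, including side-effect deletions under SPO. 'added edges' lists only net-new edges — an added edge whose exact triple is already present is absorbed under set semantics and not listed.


step 1: rule r2; match: 0->1, 1->14, 2->0, 3->8; deleted nodes 0, 1; deleted edges (0,17,x); (1,8,y); (7,1,y); (9,0,x); (14,1,x); added nodes (none); added edges (none); result: nodes: 3:u, 4:z, 6:u, 7:w, 8:v, 9:z, 11:z, 13:u, 14:z, 17:w edges: (4,13,y); (6,7,x); (6,11,y); (7,17,y); (8,17,y); (9,3,y); (9,13,x); (9,14,x); (11,6,x); (11,9,y); (14,6,y); (14,9,y)
step 2: rule r2; match: 0->6, 1->11, 2->4, 3->8; deleted nodes 4, 6; deleted edges (4,13,y); (6,7,x); (6,11,y); (11,6,x); (14,6,y); added nodes (none); added edges (none); result: nodes: 3:u, 7:w, 8:v, 9:z, 11:z, 13:u, 14:z, 17:w edges: (7,17,y); (8,17,y); (9,3,y); (9,13,x); (9,14,x); (11,9,y); (14,9,y)
final:
nodes: 3:u, 7:w, 8:v, 9:z, 11:z, 13:u, 14:z, 17:w
edges: (7,17,y); (8,17,y); (9,3,y); (9,13,x); (9,14,x); (11,9,y); (14,9,y)


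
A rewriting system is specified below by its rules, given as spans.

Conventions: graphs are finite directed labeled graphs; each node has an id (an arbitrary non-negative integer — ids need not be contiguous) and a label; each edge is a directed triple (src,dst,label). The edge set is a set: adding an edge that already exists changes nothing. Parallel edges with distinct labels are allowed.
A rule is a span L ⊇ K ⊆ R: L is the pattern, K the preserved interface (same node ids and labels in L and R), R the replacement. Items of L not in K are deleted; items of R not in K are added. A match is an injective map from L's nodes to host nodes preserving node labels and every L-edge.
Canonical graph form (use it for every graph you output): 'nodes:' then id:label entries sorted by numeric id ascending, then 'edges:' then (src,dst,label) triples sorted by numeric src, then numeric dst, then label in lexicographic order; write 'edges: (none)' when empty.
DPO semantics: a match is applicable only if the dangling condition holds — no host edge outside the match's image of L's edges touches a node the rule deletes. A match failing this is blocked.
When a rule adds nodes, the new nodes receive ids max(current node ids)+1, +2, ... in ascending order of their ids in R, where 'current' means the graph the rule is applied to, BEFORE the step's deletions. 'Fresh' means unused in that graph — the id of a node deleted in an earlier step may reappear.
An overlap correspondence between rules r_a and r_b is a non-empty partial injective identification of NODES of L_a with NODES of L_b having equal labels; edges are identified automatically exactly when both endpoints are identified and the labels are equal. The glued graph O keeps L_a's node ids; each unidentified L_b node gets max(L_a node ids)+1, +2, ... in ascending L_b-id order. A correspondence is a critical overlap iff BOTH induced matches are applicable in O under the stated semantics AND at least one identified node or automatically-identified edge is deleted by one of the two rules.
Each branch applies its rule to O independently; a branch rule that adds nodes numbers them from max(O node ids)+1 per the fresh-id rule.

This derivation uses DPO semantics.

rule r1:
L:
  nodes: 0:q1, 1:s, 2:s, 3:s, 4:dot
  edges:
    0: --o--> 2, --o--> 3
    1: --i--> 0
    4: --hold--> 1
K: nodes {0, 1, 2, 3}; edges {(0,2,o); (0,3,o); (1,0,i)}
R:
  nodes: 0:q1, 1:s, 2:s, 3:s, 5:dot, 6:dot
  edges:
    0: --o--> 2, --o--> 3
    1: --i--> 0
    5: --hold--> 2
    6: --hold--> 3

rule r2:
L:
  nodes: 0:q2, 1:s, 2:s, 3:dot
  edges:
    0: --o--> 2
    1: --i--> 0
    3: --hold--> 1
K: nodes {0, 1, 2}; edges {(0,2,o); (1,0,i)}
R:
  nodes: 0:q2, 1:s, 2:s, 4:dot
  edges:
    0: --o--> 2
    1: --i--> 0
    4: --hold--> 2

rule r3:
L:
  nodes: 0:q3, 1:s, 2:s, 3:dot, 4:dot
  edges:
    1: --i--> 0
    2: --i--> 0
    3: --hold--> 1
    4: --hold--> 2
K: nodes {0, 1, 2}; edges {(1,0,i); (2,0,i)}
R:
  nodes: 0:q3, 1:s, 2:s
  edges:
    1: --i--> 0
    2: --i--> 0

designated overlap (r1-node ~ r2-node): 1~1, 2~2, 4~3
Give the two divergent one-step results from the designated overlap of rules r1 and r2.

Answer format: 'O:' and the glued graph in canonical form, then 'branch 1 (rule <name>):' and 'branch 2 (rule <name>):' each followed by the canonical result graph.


O:
nodes: 0:q1, 1:s, 2:s, 3:s, 4:dot, 5:q2
edges: (0,2,o); (0,3,o); (1,0,i); (1,5,i); (4,1,hold); (5,2,o)
branch 1 (rule r1):
nodes: 0:q1, 1:s, 2:s, 3:s, 5:q2, 6:dot, 7:dot
edges: (0,2,o); (0,3,o); (1,0,i); (1,5,i); (5,2,o); (6,2,hold); (7,3,hold)
branch 2 (rule r2):
nodes: 0:q1, 1:s, 2:s, 3:s, 5:q2, 6:dot
edges: (0,2,o); (0,3,o); (1,0,i); (1,5,i); (5,2,o); (6,2,hold)


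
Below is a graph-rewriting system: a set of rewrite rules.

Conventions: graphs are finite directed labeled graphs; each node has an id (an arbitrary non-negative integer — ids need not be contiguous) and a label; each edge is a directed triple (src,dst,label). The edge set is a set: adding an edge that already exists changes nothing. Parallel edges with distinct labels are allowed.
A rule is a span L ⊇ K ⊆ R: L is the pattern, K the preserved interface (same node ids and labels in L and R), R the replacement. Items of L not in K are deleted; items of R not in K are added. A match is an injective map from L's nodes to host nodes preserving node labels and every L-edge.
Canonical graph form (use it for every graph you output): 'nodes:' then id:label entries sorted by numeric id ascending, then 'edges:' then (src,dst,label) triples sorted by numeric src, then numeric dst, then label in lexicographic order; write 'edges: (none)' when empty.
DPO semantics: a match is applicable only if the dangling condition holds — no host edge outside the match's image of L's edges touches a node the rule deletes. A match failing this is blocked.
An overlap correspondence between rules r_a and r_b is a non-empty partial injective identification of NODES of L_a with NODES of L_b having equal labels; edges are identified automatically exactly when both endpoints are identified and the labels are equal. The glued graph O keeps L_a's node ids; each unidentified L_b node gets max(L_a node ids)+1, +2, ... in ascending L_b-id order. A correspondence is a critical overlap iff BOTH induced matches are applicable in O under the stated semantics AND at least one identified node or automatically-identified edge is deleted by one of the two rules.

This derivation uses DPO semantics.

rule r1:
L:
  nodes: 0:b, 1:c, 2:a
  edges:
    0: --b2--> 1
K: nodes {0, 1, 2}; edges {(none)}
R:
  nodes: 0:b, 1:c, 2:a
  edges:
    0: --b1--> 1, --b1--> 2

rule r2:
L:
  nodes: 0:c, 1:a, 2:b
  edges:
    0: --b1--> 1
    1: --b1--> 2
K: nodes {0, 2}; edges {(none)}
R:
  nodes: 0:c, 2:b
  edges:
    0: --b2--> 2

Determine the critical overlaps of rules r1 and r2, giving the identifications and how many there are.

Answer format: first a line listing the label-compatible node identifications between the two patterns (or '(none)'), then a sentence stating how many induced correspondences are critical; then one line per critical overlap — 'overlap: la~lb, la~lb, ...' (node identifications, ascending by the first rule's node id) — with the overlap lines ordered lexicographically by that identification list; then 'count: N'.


label-compatible node identifications between L(r1) and L(r2): 0~2, 1~0, 2~1
4 of the induced correspondences are critical overlaps of r1 and r2.
overlap: 0~2, 1~0, 2~1
overlap: 0~2, 2~1
overlap: 1~0, 2~1
overlap: 2~1
count: 4


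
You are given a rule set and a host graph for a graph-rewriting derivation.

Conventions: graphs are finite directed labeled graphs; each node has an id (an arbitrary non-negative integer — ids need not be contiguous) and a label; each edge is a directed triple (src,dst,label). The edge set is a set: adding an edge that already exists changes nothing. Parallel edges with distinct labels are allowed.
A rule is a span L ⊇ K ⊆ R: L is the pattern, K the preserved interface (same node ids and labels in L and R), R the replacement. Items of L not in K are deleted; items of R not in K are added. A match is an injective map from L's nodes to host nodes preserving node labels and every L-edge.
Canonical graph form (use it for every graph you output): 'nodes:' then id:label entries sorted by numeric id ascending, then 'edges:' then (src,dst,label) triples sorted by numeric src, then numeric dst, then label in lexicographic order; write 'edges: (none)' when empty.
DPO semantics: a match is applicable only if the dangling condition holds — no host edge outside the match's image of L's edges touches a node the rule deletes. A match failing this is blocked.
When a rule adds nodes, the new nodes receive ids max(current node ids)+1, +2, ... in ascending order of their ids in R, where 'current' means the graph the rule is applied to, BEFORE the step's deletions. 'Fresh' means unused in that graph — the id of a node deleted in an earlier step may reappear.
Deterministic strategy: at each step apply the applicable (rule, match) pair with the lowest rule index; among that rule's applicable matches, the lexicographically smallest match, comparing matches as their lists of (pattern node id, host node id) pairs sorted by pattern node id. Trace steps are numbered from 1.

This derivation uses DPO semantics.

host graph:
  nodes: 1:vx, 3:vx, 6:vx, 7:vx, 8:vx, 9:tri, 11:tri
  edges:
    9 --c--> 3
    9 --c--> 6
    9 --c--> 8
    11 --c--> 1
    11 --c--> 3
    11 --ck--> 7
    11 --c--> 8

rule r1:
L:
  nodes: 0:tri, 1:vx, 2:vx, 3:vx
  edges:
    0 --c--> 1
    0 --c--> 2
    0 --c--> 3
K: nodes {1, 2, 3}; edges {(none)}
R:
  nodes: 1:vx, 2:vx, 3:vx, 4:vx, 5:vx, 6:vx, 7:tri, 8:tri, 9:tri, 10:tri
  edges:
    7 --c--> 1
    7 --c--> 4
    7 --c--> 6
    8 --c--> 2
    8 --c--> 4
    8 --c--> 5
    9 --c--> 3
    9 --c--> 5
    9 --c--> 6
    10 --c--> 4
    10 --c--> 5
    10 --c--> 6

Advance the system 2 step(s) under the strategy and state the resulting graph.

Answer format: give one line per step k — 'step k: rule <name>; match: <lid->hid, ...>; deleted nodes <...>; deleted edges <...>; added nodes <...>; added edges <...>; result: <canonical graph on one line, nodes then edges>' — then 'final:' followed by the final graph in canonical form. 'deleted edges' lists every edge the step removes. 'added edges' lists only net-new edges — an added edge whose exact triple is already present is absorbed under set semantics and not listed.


step 1: rule r1; match: 0->9, 1->3, 2->6, 3->8; deleted nodes 9; deleted edges (9,3,c); (9,6,c); (9,8,c); added nodes 12, 13, 14, 15, 16, 17, 18; added edges (15,3,c); (15,12,c); (15,14,c); (16,6,c); (16,12,c); (16,13,c); (17,8,c); (17,13,c); (17,14,c); (18,12,c); (18,13,c); (18,14,c); result: nodes: 1:vx, 3:vx, 6:vx, 7:vx, 8:vx, 11:tri, 12:vx, 13:vx, 14:vx, 15:tri, 16:tri, 17:tri, 18:tri edges: (11,1,c); (11,3,c); (11,7,ck); (11,8,c); (15,3,c); (15,12,c); (15,14,c); (16,6,c); (16,12,c); (16,13,c); (17,8,c); (17,13,c); (17,14,c); (18,12,c); (18,13,c); (18,14,c)
step 2: rule r1; match: 0->15, 1->3, 2->12, 3->14; deleted nodes 15; deleted edges (15,3,c); (15,12,c); (15,14,c); added nodes 19, 20, 21, 22, 23, 24, 25; added edges (22,3,c); (22,19,c); (22,21,c); (23,12,c); (23,19,c); (23,20,c); (24,14,c); (24,20,c); (24,21,c); (25,19,c); (25,20,c); (25,21,c); result: nodes: 1:vx, 3:vx, 6:vx, 7:vx, 8:vx, 11:tri, 12:vx, 13:vx, 14:vx, 16:tri, 17:tri, 18:tri, 19:vx, 20:vx, 21:vx, 22:tri, 23:tri, 24:tri, 25:tri edges: (11,1,c); (11,3,c); (11,7,ck); (11,8,c); (16,6,c); (16,12,c); (16,13,c); (17,8,c); (17,13,c); (17,14,c); (18,12,c); (18,13,c); (18,14,c); (22,3,c); (22,19,c); (22,21,c); (23,12,c); (23,19,c); (23,20,c); (24,14,c); (24,20,c); (24,21,c); (25,19,c); (25,20,c); (25,21,c)
final:
nodes: 1:vx, 3:vx, 6:vx, 7:vx, 8:vx, 11:tri, 12:vx, 13:vx, 14:vx, 16:tri, 17:tri, 18:tri, 19:vx, 20:vx, 21:vx, 22:tri, 23:tri, 24:tri, 25:tri
edges: (11,1,c); (11,3,c); (11,7,ck); (11,8,c); (16,6,c); (16,12,c); (16,13,c); (17,8,c); (17,13,c); (17,14,c); (18,12,c); (18,13,c); (18,14,c); (22,3,c); (22,19,c); (22,21,c); (23,12,c); (23,19,c); (23,20,c); (24,14,c); (24,20,c); (24,21,c); (25,19,c); (25,20,c); (25,21,c)


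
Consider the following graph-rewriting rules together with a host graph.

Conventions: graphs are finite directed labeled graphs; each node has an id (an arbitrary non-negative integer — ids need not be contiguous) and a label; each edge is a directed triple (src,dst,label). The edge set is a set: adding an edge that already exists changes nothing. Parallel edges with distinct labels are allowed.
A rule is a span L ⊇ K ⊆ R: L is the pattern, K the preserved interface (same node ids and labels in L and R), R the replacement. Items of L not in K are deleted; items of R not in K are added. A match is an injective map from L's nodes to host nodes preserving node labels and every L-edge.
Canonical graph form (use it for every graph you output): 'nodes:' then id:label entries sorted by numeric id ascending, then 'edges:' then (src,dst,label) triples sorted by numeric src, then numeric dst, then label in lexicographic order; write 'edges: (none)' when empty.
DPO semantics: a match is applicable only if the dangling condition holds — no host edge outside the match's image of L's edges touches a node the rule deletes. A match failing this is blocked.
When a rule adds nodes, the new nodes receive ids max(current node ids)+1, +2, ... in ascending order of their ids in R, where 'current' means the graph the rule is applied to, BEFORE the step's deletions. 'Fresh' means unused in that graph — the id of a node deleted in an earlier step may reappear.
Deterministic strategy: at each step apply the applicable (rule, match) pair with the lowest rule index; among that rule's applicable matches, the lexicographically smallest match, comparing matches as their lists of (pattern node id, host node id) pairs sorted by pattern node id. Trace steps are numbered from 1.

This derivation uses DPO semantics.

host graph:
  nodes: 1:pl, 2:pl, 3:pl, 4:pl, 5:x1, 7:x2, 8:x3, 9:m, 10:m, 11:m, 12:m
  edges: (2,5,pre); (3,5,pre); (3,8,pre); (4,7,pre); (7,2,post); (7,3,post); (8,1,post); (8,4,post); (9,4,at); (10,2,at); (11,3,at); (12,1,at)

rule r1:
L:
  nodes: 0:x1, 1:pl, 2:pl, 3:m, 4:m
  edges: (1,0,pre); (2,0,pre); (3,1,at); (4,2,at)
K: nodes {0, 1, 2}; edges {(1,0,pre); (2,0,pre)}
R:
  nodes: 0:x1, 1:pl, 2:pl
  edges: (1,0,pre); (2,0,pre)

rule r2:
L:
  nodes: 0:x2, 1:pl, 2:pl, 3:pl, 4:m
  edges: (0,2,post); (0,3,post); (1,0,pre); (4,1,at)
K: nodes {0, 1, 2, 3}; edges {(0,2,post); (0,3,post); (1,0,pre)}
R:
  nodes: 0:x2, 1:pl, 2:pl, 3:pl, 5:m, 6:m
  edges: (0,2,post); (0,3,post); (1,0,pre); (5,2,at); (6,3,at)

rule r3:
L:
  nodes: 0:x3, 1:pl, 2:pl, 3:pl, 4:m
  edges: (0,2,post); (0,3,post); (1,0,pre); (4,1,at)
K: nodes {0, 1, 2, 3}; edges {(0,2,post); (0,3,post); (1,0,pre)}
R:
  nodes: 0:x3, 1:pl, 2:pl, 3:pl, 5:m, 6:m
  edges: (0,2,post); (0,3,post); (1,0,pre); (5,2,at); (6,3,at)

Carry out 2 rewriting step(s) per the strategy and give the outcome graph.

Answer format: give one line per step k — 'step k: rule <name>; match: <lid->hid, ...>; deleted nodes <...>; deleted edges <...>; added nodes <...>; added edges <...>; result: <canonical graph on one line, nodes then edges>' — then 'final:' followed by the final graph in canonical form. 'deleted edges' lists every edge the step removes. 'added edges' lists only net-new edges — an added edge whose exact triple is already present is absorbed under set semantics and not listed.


step 1: rule r1; match: 0->5, 1->2, 2->3, 3->10, 4->11; deleted nodes 10, 11; deleted edges (10,2,at); (11,3,at); added nodes (none); added edges (none); result: nodes: 1:pl, 2:pl, 3:pl, 4:pl, 5:x1, 7:x2, 8:x3, 9:m, 12:m edges: (2,5,pre); (3,5,pre); (3,8,pre); (4,7,pre); (7,2,post); (7,3,post); (8,1,post); (8,4,post); (9,4,at); (12,1,at)
step 2: rule r2; match: 0->7, 1->4, 2->2, 3->3, 4->9; deleted nodes 9; deleted edges (9,4,at); added nodes 13, 14; added edges (13,2,at); (14,3,at); result: nodes: 1:pl, 2:pl, 3:pl, 4:pl, 5:x1, 7:x2, 8:x3, 12:m, 13:m, 14:m edges: (2,5,pre); (3,5,pre); (3,8,pre); (4,7,pre); (7,2,post); (7,3,post); (8,1,post); (8,4,post); (12,1,at); (13,2,at); (14,3,at)
final:
nodes: 1:pl, 2:pl, 3:pl, 4:pl, 5:x1, 7:x2, 8:x3, 12:m, 13:m, 14:m
edges: (2,5,pre); (3,5,pre); (3,8,pre); (4,7,pre); (7,2,post); (7,3,post); (8,1,post); (8,4,post); (12,1,at); (13,2,at); (14,3,at)


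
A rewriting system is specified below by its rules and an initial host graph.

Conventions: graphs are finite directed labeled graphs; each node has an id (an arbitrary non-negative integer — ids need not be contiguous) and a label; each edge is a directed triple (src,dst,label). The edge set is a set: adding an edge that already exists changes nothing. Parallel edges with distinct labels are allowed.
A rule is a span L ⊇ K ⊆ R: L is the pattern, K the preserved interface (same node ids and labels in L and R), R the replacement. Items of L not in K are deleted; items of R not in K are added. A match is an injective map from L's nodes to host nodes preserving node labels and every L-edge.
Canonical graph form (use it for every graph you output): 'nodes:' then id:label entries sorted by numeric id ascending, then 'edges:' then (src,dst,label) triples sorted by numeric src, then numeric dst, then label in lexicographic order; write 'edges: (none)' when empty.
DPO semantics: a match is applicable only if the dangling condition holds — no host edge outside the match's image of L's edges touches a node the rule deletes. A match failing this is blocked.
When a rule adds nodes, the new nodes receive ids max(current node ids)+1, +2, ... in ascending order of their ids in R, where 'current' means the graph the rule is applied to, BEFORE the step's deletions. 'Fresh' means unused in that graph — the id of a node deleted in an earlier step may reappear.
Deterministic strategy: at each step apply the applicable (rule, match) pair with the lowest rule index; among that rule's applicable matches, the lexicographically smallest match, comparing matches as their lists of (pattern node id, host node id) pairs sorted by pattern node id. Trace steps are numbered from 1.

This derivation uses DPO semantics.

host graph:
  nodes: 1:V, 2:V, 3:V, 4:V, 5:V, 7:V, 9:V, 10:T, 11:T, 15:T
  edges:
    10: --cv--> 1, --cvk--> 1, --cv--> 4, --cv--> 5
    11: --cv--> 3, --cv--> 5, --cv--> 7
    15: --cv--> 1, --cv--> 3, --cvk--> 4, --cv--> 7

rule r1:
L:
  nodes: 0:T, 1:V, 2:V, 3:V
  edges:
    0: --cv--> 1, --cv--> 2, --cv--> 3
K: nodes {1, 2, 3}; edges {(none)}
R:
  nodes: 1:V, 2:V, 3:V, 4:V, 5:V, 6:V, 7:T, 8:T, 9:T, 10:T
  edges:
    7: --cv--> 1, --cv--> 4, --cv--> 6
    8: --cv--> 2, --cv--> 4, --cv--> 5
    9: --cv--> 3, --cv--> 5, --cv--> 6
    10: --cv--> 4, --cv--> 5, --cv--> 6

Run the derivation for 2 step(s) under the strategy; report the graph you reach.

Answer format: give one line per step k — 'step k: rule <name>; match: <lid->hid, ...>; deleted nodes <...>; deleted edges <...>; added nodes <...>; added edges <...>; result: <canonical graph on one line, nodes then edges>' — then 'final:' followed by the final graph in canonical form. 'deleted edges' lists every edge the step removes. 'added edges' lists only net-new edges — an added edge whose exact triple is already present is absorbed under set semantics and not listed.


step 1: rule r1; match: 0->11, 1->3, 2->5, 3->7; deleted nodes 11; deleted edges (11,3,cv); (11,5,cv); (11,7,cv); added nodes 16, 17, 18, 19, 20, 21, 22; added edges (19,3,cv); (19,16,cv); (19,18,cv); (20,5,cv); (20,16,cv); (20,17,cv); (21,7,cv); (21,17,cv); (21,18,cv); (22,16,cv); (22,17,cv); (22,18,cv); result: nodes: 1:V, 2:V, 3:V, 4:V, 5:V, 7:V, 9:V, 10:T, 15:T, 16:V, 17:V, 18:V, 19:T, 20:T, 21:T, 22:T edges: (10,1,cv); (10,1,cvk); (10,4,cv); (10,5,cv); (15,1,cv); (15,3,cv); (15,4,cvk); (15,7,cv); (19,3,cv); (19,16,cv); (19,18,cv); (20,5,cv); (20,16,cv); (20,17,cv); (21,7,cv); (21,17,cv); (21,18,cv); (22,16,cv); (22,17,cv); (22,18,cv)
step 2: rule r1; match: 0->19, 1->3, 2->16, 3->18; deleted nodes 19; deleted edges (19,3,cv); (19,16,cv); (19,18,cv); added nodes 23, 24, 25, 26, 27, 28, 29; added edges (26,3,cv); (26,23,cv); (26,25,cv); (27,16,cv); (27,23,cv); (27,24,cv); (28,18,cv); (28,24,cv); (28,25,cv); (29,23,cv); (29,24,cv); (29,25,cv); result: nodes: 1:V, 2:V, 3:V, 4:V, 5:V, 7:V, 9:V, 10:T, 15:T, 16:V, 17:V, 18:V, 20:T, 21:T, 22:T, 23:V, 24:V, 25:V, 26:T, 27:T, 28:T, 29:T edges: (10,1,cv); (10,1,cvk); (10,4,cv); (10,5,cv); (15,1,cv); (15,3,cv); (15,4,cvk); (15,7,cv); (20,5,cv); (20,16,cv); (20,17,cv); (21,7,cv); (21,17,cv); (21,18,cv); (22,16,cv); (22,17,cv); (22,18,cv); (26,3,cv); (26,23,cv); (26,25,cv); (27,16,cv); (27,23,cv); (27,24,cv); (28,18,cv); (28,24,cv); (28,25,cv); (29,23,cv); (29,24,cv); (29,25,cv)
final:
nodes: 1:V, 2:V, 3:V, 4:V, 5:V, 7:V, 9:V, 10:T, 15:T, 16:V, 17:V, 18:V, 20:T, 21:T, 22:T, 23:V, 24:V, 25:V, 26:T, 27:T, 28:T, 29:T
edges: (10,1,cv); (10,1,cvk); (10,4,cv); (10,5,cv); (15,1,cv); (15,3,cv); (15,4,cvk); (15,7,cv); (20,5,cv); (20,16,cv); (20,17,cv); (21,7,cv); (21,17,cv); (21,18,cv); (22,16,cv); (22,17,cv); (22,18,cv); (26,3,cv); (26,23,cv); (26,25,cv); (27,16,cv); (27,23,cv); (27,24,cv); (28,18,cv); (28,24,cv); (28,25,cv); (29,23,cv); (29,24,cv); (29,25,cv)


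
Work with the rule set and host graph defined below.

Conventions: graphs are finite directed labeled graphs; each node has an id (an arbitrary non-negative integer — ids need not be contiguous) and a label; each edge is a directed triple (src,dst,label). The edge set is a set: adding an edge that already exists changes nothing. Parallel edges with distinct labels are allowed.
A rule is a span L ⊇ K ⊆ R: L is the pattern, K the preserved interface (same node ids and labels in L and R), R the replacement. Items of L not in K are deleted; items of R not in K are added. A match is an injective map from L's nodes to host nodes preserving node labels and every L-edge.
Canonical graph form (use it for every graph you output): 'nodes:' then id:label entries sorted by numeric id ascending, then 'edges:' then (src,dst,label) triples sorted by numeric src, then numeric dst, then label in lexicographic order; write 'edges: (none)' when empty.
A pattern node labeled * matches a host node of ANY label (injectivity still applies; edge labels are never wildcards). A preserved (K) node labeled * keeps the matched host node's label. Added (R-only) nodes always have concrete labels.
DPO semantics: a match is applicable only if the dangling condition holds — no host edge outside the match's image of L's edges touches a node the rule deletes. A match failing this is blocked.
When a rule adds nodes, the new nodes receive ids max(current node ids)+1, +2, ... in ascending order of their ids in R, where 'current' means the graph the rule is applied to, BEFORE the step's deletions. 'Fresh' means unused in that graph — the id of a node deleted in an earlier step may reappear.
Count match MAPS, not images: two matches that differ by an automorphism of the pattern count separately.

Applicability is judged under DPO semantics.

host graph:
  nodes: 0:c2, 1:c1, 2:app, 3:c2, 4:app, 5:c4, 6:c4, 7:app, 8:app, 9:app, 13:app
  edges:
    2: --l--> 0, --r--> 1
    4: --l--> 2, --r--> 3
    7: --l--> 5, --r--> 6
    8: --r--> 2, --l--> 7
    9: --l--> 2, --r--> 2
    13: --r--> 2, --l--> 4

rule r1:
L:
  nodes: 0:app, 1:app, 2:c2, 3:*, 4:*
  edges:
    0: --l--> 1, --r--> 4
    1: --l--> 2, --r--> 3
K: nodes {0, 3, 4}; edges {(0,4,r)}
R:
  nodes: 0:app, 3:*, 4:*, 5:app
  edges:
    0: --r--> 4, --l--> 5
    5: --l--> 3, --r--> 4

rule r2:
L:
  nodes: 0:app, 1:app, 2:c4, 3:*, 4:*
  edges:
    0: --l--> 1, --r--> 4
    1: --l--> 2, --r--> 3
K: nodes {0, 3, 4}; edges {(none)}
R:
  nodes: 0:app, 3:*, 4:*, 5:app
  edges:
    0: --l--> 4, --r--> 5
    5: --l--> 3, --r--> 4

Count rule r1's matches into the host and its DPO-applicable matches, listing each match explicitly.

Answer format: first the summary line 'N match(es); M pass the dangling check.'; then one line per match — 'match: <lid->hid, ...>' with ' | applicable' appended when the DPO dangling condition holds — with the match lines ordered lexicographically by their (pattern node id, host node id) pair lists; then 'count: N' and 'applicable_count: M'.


1 match(es); 0 pass the dangling check.
match: 0->4, 1->2, 2->0, 3->1, 4->3
count: 1
applicable_count: 0


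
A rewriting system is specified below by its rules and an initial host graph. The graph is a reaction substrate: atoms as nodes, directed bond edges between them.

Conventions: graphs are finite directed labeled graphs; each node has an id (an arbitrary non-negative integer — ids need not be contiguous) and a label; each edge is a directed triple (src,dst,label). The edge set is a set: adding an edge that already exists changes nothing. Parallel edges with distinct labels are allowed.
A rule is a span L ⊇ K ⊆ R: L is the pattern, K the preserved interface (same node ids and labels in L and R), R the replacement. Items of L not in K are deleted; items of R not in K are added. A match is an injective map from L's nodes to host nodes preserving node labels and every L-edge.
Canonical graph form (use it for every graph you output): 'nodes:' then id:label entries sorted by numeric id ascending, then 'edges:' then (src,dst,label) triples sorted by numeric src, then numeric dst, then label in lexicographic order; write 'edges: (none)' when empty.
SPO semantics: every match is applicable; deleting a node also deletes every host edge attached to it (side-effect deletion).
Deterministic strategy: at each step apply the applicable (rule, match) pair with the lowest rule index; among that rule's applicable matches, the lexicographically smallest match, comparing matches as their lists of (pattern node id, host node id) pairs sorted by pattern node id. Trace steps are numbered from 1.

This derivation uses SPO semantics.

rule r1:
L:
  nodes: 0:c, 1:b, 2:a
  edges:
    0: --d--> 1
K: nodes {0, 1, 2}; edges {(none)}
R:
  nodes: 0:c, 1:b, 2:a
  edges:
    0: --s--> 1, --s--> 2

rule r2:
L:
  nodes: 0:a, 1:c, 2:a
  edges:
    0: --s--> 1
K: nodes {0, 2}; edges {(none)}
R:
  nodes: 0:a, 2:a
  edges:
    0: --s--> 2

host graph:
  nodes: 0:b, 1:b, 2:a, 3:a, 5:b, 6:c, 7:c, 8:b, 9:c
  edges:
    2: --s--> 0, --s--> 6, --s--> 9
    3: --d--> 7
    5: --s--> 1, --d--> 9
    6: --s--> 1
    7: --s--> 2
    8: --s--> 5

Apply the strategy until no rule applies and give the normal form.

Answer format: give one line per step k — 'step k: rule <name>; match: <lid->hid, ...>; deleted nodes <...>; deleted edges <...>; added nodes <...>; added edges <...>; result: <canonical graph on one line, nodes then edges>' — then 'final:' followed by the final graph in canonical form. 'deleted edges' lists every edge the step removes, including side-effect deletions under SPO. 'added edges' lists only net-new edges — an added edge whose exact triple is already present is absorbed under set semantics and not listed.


step 1: rule r2; match: 0->2, 1->6, 2->3; deleted nodes 6; deleted edges (2,6,s); (6,1,s); added nodes (none); added edges (2,3,s); result: nodes: 0:b, 1:b, 2:a, 3:a, 5:b, 7:c, 8:b, 9:c edges: (2,0,s); (2,3,s); (2,9,s); (3,7,d); (5,1,s); (5,9,d); (7,2,s); (8,5,s)
step 2: rule r2; match: 0->2, 1->9, 2->3; deleted nodes 9; deleted edges (2,9,s); (5,9,d); added nodes (none); added edges (none); result: nodes: 0:b, 1:b, 2:a, 3:a, 5:b, 7:c, 8:b edges: (2,0,s); (2,3,s); (3,7,d); (5,1,s); (7,2,s); (8,5,s)
final:
nodes: 0:b, 1:b, 2:a, 3:a, 5:b, 7:c, 8:b
edges: (2,0,s); (2,3,s); (3,7,d); (5,1,s); (7,2,s); (8,5,s)


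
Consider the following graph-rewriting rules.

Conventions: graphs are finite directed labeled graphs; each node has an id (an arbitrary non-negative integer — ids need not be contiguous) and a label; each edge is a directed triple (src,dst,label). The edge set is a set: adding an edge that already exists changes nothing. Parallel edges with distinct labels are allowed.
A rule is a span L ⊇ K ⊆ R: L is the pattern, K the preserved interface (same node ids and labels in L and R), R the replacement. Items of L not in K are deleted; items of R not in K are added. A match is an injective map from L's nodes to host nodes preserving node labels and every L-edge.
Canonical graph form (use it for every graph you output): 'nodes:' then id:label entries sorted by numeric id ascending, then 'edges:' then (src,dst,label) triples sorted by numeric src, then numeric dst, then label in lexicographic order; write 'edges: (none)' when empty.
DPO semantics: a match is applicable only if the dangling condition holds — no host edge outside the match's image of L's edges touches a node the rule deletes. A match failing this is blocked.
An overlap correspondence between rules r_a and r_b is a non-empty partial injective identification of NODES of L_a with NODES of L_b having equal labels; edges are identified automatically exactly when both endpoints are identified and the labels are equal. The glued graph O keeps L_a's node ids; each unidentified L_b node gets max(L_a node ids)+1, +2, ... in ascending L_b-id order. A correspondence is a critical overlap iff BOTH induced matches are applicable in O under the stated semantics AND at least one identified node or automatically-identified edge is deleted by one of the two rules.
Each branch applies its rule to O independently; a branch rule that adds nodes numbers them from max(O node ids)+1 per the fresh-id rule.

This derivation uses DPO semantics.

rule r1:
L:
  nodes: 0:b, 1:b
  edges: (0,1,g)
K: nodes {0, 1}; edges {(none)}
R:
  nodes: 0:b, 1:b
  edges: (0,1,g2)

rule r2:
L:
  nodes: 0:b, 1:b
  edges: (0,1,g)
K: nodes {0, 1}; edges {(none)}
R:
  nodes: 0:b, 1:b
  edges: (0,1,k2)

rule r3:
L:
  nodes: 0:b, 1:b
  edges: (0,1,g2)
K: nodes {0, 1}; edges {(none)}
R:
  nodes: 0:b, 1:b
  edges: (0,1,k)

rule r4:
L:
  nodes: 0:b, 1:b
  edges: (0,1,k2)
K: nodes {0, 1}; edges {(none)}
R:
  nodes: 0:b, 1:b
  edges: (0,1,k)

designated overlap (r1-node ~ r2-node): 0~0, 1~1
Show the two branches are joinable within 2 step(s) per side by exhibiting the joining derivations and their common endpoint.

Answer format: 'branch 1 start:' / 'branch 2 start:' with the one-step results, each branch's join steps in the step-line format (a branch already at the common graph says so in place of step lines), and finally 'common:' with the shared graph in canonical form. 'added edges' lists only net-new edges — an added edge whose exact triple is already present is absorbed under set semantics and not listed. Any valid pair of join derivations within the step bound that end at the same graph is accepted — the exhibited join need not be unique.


branch 1 start:
nodes: 0:b, 1:b
edges: (0,1,g2)
branch 2 start:
nodes: 0:b, 1:b
edges: (0,1,k2)
branch 1 step 1: rule r3; match: 0->0, 1->1; deleted nodes (none); deleted edges (0,1,g2); added nodes (none); added edges (0,1,k); result: nodes: 0:b, 1:b edges: (0,1,k)
branch 2 step 1: rule r4; match: 0->0, 1->1; deleted nodes (none); deleted edges (0,1,k2); added nodes (none); added edges (0,1,k); result: nodes: 0:b, 1:b edges: (0,1,k)
common:
nodes: 0:b, 1:b
edges: (0,1,k)


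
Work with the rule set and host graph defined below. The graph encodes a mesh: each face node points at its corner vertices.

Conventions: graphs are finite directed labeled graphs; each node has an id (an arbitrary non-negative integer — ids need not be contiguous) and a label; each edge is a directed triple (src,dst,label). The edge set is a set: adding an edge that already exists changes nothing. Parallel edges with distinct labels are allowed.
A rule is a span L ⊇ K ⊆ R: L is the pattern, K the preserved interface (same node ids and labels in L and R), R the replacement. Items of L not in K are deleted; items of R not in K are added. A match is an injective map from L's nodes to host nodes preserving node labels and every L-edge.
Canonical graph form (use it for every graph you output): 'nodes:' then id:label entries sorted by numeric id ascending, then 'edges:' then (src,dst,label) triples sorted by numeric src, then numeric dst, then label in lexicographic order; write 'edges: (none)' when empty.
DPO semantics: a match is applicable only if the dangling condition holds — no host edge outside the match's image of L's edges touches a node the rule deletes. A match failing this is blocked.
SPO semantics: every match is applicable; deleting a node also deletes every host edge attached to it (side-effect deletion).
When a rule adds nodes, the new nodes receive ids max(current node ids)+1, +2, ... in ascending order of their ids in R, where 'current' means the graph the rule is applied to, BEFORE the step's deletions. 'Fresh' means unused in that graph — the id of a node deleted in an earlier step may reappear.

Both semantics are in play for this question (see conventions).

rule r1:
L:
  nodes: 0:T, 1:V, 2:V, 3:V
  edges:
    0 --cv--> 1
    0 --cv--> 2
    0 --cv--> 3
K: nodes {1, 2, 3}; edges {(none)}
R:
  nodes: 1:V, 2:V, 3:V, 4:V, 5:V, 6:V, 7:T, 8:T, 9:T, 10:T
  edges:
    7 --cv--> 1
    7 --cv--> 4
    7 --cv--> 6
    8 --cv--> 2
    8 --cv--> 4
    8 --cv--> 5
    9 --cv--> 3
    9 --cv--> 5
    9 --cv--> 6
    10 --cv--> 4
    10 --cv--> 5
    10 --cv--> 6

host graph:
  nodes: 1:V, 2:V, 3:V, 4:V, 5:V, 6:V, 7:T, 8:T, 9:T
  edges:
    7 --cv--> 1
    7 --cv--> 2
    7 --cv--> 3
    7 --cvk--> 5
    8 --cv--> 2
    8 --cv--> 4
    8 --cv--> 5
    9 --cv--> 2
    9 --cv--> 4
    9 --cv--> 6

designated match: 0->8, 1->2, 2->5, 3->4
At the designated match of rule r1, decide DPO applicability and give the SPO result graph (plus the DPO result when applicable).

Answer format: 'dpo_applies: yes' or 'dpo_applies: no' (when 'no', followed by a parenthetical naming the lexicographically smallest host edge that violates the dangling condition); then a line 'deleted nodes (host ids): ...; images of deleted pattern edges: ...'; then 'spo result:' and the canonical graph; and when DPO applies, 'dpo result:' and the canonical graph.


dpo_applies: yes
deleted nodes (host ids): 8; images of deleted pattern edges: (8,2,cv); (8,4,cv); (8,5,cv)
spo result:
nodes: 1:V, 2:V, 3:V, 4:V, 5:V, 6:V, 7:T, 9:T, 10:V, 11:V, 12:V, 13:T, 14:T, 15:T, 16:T
edges: (7,1,cv); (7,2,cv); (7,3,cv); (7,5,cvk); (9,2,cv); (9,4,cv); (9,6,cv); (13,2,cv); (13,10,cv); (13,12,cv); (14,5,cv); (14,10,cv); (14,11,cv); (15,4,cv); (15,11,cv); (15,12,cv); (16,10,cv); (16,11,cv); (16,12,cv)
dpo result:
nodes: 1:V, 2:V, 3:V, 4:V, 5:V, 6:V, 7:T, 9:T, 10:V, 11:V, 12:V, 13:T, 14:T, 15:T, 16:T
edges: (7,1,cv); (7,2,cv); (7,3,cv); (7,5,cvk); (9,2,cv); (9,4,cv); (9,6,cv); (13,2,cv); (13,10,cv); (13,12,cv); (14,5,cv); (14,10,cv); (14,11,cv); (15,4,cv); (15,11,cv); (15,12,cv); (16,10,cv); (16,11,cv); (16,12,cv)


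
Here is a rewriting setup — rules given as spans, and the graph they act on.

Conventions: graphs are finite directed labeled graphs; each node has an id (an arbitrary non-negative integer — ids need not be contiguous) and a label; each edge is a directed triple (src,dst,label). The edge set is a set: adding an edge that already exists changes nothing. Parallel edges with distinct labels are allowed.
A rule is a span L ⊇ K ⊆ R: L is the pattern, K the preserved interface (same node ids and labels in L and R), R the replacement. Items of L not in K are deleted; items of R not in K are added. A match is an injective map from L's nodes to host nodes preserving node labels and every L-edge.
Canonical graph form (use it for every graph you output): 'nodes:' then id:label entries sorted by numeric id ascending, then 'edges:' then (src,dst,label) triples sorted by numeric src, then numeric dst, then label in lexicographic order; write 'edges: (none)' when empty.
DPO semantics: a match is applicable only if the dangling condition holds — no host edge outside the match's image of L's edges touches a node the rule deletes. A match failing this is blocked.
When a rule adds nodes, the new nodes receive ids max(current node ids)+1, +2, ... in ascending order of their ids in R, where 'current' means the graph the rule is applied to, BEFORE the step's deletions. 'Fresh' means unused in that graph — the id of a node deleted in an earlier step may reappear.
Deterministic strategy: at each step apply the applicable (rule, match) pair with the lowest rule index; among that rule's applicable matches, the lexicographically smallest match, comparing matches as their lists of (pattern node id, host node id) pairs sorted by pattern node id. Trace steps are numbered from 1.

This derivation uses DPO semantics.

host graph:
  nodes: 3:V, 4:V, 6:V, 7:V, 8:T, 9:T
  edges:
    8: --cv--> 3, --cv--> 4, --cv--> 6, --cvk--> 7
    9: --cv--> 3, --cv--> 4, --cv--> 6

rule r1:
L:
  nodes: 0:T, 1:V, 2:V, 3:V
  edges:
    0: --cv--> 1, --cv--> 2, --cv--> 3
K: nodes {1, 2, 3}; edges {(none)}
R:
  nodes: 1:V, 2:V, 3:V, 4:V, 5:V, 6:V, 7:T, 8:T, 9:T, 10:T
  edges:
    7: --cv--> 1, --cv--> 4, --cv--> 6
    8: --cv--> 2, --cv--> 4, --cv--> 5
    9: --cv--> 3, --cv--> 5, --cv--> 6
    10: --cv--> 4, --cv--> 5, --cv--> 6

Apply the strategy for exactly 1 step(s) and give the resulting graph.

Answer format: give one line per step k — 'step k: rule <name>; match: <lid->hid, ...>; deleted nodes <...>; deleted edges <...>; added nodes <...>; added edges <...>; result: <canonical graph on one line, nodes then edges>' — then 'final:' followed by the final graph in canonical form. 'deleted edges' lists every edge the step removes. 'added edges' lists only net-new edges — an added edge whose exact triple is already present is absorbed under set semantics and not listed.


step 1: rule r1; match: 0->9, 1->3, 2->4, 3->6; deleted nodes 9; deleted edges (9,3,cv); (9,4,cv); (9,6,cv); added nodes 10, 11, 12, 13, 14, 15, 16; added edges (13,3,cv); (13,10,cv); (13,12,cv); (14,4,cv); (14,10,cv); (14,11,cv); (15,6,cv); (15,11,cv); (15,12,cv); (16,10,cv); (16,11,cv); (16,12,cv); result: nodes: 3:V, 4:V, 6:V, 7:V, 8:T, 10:V, 11:V, 12:V, 13:T, 14:T, 15:T, 16:T edges: (8,3,cv); (8,4,cv); (8,6,cv); (8,7,cvk); (13,3,cv); (13,10,cv); (13,12,cv); (14,4,cv); (14,10,cv); (14,11,cv); (15,6,cv); (15,11,cv); (15,12,cv); (16,10,cv); (16,11,cv); (16,12,cv)
final:
nodes: 3:V, 4:V, 6:V, 7:V, 8:T, 10:V, 11:V, 12:V, 13:T, 14:T, 15:T, 16:T
edges: (8,3,cv); (8,4,cv); (8,6,cv); (8,7,cvk); (13,3,cv); (13,10,cv); (13,12,cv); (14,4,cv); (14,10,cv); (14,11,cv); (15,6,cv); (15,11,cv); (15,12,cv); (16,10,cv); (16,11,cv); (16,12,cv)
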